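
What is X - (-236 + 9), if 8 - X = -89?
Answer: 324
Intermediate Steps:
X = 97 (X = 8 - 1*(-89) = 8 + 89 = 97)
X - (-236 + 9) = 97 - (-236 + 9) = 97 - 1*(-227) = 97 + 227 = 324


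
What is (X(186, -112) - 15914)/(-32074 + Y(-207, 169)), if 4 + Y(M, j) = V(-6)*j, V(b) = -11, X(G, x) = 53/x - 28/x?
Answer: 1782393/3800944 ≈ 0.46893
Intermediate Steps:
X(G, x) = 25/x
Y(M, j) = -4 - 11*j
(X(186, -112) - 15914)/(-32074 + Y(-207, 169)) = (25/(-112) - 15914)/(-32074 + (-4 - 11*169)) = (25*(-1/112) - 15914)/(-32074 + (-4 - 1859)) = (-25/112 - 15914)/(-32074 - 1863) = -1782393/112/(-33937) = -1782393/112*(-1/33937) = 1782393/3800944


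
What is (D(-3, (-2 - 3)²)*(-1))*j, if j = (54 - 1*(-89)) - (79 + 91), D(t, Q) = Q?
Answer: 675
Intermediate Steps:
j = -27 (j = (54 + 89) - 1*170 = 143 - 170 = -27)
(D(-3, (-2 - 3)²)*(-1))*j = ((-2 - 3)²*(-1))*(-27) = ((-5)²*(-1))*(-27) = (25*(-1))*(-27) = -25*(-27) = 675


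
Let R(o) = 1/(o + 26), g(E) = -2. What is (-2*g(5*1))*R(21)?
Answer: 4/47 ≈ 0.085106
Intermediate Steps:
R(o) = 1/(26 + o)
(-2*g(5*1))*R(21) = (-2*(-2))/(26 + 21) = 4/47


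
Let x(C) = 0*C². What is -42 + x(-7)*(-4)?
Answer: -42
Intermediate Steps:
x(C) = 0
-42 + x(-7)*(-4) = -42 + 0*(-4) = -42 + 0 = -42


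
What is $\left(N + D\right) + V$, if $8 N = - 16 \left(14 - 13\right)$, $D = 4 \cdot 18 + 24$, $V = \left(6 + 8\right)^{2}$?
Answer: $290$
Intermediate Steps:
$V = 196$ ($V = 14^{2} = 196$)
$D = 96$ ($D = 72 + 24 = 96$)
$N = -2$ ($N = \frac{\left(-16\right) \left(14 - 13\right)}{8} = \frac{\left(-16\right) 1}{8} = \frac{1}{8} \left(-16\right) = -2$)
$\left(N + D\right) + V = \left(-2 + 96\right) + 196 = 94 + 196 = 290$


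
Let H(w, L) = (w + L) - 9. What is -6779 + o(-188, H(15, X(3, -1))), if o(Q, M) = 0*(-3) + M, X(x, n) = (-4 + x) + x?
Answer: -6771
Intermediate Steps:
X(x, n) = -4 + 2*x
H(w, L) = -9 + L + w (H(w, L) = (L + w) - 9 = -9 + L + w)
o(Q, M) = M (o(Q, M) = 0 + M = M)
-6779 + o(-188, H(15, X(3, -1))) = -6779 + (-9 + (-4 + 2*3) + 15) = -6779 + (-9 + (-4 + 6) + 15) = -6779 + (-9 + 2 + 15) = -6779 + 8 = -6771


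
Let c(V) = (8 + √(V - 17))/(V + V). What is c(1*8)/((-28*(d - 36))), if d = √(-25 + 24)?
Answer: 285/581056 + 29*I/145264 ≈ 0.00049049 + 0.00019964*I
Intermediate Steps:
d = I (d = √(-1) = I ≈ 1.0*I)
c(V) = (8 + √(-17 + V))/(2*V) (c(V) = (8 + √(-17 + V))/((2*V)) = (8 + √(-17 + V))*(1/(2*V)) = (8 + √(-17 + V))/(2*V))
c(1*8)/((-28*(d - 36))) = ((8 + √(-17 + 1*8))/(2*((1*8))))/((-28*(I - 36))) = ((½)*(8 + √(-17 + 8))/8)/((-28*(-36 + I))) = ((½)*(⅛)*(8 + √(-9)))/(1008 - 28*I) = ((½)*(⅛)*(8 + 3*I))*((1008 + 28*I)/1016848) = (½ + 3*I/16)*((1008 + 28*I)/1016848) = (½ + 3*I/16)*(1008 + 28*I)/1016848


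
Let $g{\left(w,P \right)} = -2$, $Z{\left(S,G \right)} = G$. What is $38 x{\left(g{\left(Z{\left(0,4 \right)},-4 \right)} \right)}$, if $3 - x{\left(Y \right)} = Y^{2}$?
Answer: $-38$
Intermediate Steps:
$x{\left(Y \right)} = 3 - Y^{2}$
$38 x{\left(g{\left(Z{\left(0,4 \right)},-4 \right)} \right)} = 38 \left(3 - \left(-2\right)^{2}\right) = 38 \left(3 - 4\right) = 38 \left(-1\right) = -38$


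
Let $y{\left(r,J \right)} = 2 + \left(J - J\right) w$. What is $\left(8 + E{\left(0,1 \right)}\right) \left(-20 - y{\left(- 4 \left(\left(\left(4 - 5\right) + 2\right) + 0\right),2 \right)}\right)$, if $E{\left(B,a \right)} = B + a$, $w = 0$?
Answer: $-198$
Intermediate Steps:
$y{\left(r,J \right)} = 2$ ($y{\left(r,J \right)} = 2 + \left(J - J\right) 0 = 2 + 0 \cdot 0 = 2 + 0 = 2$)
$\left(8 + E{\left(0,1 \right)}\right) \left(-20 - y{\left(- 4 \left(\left(\left(4 - 5\right) + 2\right) + 0\right),2 \right)}\right) = \left(8 + \left(0 + 1\right)\right) \left(-20 - 2\right) = \left(8 + 1\right) \left(-20 - 2\right) = 9 \left(-22\right) = -198$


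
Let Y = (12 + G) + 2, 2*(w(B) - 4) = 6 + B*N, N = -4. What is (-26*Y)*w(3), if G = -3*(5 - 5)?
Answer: -364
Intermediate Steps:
w(B) = 7 - 2*B (w(B) = 4 + (6 + B*(-4))/2 = 4 + (6 - 4*B)/2 = 4 + (3 - 2*B) = 7 - 2*B)
G = 0 (G = -3*0 = 0)
Y = 14 (Y = (12 + 0) + 2 = 12 + 2 = 14)
(-26*Y)*w(3) = (-26*14)*(7 - 2*3) = -364*(7 - 6) = -364*1 = -364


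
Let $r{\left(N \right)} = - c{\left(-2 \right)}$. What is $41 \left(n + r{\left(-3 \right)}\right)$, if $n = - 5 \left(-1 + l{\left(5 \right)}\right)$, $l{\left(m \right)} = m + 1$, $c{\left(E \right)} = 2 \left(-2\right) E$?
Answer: $-1353$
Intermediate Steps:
$c{\left(E \right)} = - 4 E$
$l{\left(m \right)} = 1 + m$
$r{\left(N \right)} = -8$ ($r{\left(N \right)} = - \left(-4\right) \left(-2\right) = \left(-1\right) 8 = -8$)
$n = -25$ ($n = - 5 \left(-1 + \left(1 + 5\right)\right) = - 5 \left(-1 + 6\right) = \left(-5\right) 5 = -25$)
$41 \left(n + r{\left(-3 \right)}\right) = 41 \left(-25 - 8\right) = 41 \left(-33\right) = -1353$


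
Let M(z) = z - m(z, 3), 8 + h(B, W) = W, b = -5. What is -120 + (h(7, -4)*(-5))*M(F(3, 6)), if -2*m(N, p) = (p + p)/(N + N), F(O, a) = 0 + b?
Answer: -438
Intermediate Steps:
F(O, a) = -5 (F(O, a) = 0 - 5 = -5)
m(N, p) = -p/(2*N) (m(N, p) = -(p + p)/(2*(N + N)) = -2*p/(2*(2*N)) = -2*p*1/(2*N)/2 = -p/(2*N))
h(B, W) = -8 + W
M(z) = z + 3/(2*z) (M(z) = z - (-1)*3/(2*z) = z - (-3)/(2*z) = z + 3/(2*z))
-120 + (h(7, -4)*(-5))*M(F(3, 6)) = -120 + ((-8 - 4)*(-5))*(-5 + (3/2)/(-5)) = -120 + (-12*(-5))*(-5 + (3/2)*(-1/5)) = -120 + 60*(-5 - 3/10) = -120 + 60*(-53/10) = -120 - 318 = -438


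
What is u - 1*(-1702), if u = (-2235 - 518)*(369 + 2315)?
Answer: -7387350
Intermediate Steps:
u = -7389052 (u = -2753*2684 = -7389052)
u - 1*(-1702) = -7389052 - 1*(-1702) = -7389052 + 1702 = -7387350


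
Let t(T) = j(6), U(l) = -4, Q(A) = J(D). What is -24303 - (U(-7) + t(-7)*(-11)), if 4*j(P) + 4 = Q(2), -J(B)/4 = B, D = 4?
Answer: -24354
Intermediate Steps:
J(B) = -4*B
Q(A) = -16 (Q(A) = -4*4 = -16)
j(P) = -5 (j(P) = -1 + (1/4)*(-16) = -1 - 4 = -5)
t(T) = -5
-24303 - (U(-7) + t(-7)*(-11)) = -24303 - (-4 - 5*(-11)) = -24303 - (-4 + 55) = -24303 - 1*51 = -24303 - 51 = -24354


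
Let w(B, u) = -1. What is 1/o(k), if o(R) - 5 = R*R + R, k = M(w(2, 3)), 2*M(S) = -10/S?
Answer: 1/35 ≈ 0.028571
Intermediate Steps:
M(S) = -5/S (M(S) = (-10/S)/2 = -5/S)
k = 5 (k = -5/(-1) = -5*(-1) = 5)
o(R) = 5 + R + R² (o(R) = 5 + (R*R + R) = 5 + (R² + R) = 5 + (R + R²) = 5 + R + R²)
1/o(k) = 1/(5 + 5 + 5²) = 1/(5 + 5 + 25) = 1/35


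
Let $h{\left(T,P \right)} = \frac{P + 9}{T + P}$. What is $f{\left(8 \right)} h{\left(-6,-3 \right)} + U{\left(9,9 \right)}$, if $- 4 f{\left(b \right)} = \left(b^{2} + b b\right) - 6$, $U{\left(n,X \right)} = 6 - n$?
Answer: $\frac{52}{3} \approx 17.333$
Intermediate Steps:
$f{\left(b \right)} = \frac{3}{2} - \frac{b^{2}}{2}$ ($f{\left(b \right)} = - \frac{\left(b^{2} + b b\right) - 6}{4} = - \frac{\left(b^{2} + b^{2}\right) - 6}{4} = - \frac{2 b^{2} - 6}{4} = - \frac{-6 + 2 b^{2}}{4} = \frac{3}{2} - \frac{b^{2}}{2}$)
$h{\left(T,P \right)} = \frac{9 + P}{P + T}$
$f{\left(8 \right)} h{\left(-6,-3 \right)} + U{\left(9,9 \right)} = \left(\frac{3}{2} - \frac{8^{2}}{2}\right) \frac{9 - 3}{-3 - 6} + \left(6 - 9\right) = \left(\frac{3}{2} - 32\right) \frac{1}{-9} \cdot 6 + \left(6 - 9\right) = \left(\frac{3}{2} - 32\right) \left(\left(- \frac{1}{9}\right) 6\right) - 3 = \left(- \frac{61}{2}\right) \left(- \frac{2}{3}\right) - 3 = \frac{61}{3} - 3 = \frac{52}{3}$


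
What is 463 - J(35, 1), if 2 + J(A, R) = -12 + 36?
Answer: 441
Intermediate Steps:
J(A, R) = 22 (J(A, R) = -2 + (-12 + 36) = -2 + 24 = 22)
463 - J(35, 1) = 463 - 1*22 = 463 - 22 = 441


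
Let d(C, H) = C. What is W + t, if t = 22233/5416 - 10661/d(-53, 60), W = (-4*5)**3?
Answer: -2237465675/287048 ≈ -7794.7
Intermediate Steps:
W = -8000 (W = (-20)**3 = -8000)
t = 58918325/287048 (t = 22233/5416 - 10661/(-53) = 22233*(1/5416) - 10661*(-1/53) = 22233/5416 + 10661/53 = 58918325/287048 ≈ 205.26)
W + t = -8000 + 58918325/287048 = -2237465675/287048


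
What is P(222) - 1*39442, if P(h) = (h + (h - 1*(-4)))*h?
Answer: 60014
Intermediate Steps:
P(h) = h*(4 + 2*h) (P(h) = (h + (h + 4))*h = (h + (4 + h))*h = (4 + 2*h)*h = h*(4 + 2*h))
P(222) - 1*39442 = 2*222*(2 + 222) - 1*39442 = 2*222*224 - 39442 = 99456 - 39442 = 60014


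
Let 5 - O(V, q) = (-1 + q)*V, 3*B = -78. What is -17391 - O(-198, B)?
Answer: -12050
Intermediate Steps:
B = -26 (B = (⅓)*(-78) = -26)
O(V, q) = 5 - V*(-1 + q) (O(V, q) = 5 - (-1 + q)*V = 5 - V*(-1 + q))
-17391 - O(-198, B) = -17391 - (5 - 198 - 1*(-198)*(-26)) = -17391 - (5 - 198 - 5148) = -17391 - 1*(-5341) = -17391 + 5341 = -12050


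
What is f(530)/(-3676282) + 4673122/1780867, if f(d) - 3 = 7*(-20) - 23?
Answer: 8589999615562/3273484648247 ≈ 2.6241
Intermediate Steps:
f(d) = -160 (f(d) = 3 + (7*(-20) - 23) = 3 + (-140 - 23) = 3 - 163 = -160)
f(530)/(-3676282) + 4673122/1780867 = -160/(-3676282) + 4673122/1780867 = -160*(-1/3676282) + 4673122*(1/1780867) = 80/1838141 + 4673122/1780867 = 8589999615562/3273484648247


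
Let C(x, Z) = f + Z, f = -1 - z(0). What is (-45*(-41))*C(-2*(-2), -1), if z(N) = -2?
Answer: 0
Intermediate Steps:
f = 1 (f = -1 - 1*(-2) = -1 + 2 = 1)
C(x, Z) = 1 + Z
(-45*(-41))*C(-2*(-2), -1) = (-45*(-41))*(1 - 1) = 1845*0 = 0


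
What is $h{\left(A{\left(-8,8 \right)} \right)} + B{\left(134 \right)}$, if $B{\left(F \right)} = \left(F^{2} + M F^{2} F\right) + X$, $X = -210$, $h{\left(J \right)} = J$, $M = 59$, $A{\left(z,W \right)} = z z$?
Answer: $141977946$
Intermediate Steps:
$A{\left(z,W \right)} = z^{2}$
$B{\left(F \right)} = -210 + F^{2} + 59 F^{3}$ ($B{\left(F \right)} = \left(F^{2} + 59 F^{2} F\right) - 210 = \left(F^{2} + 59 F^{3}\right) - 210 = -210 + F^{2} + 59 F^{3}$)
$h{\left(A{\left(-8,8 \right)} \right)} + B{\left(134 \right)} = \left(-8\right)^{2} + \left(-210 + 134^{2} + 59 \cdot 134^{3}\right) = 64 + \left(-210 + 17956 + 59 \cdot 2406104\right) = 64 + \left(-210 + 17956 + 141960136\right) = 64 + 141977882 = 141977946$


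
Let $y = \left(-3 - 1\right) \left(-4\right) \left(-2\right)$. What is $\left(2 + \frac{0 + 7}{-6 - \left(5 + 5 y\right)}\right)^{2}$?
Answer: $\frac{93025}{22201} \approx 4.1901$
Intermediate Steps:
$y = -32$ ($y = \left(-4\right) \left(-4\right) \left(-2\right) = 16 \left(-2\right) = -32$)
$\left(2 + \frac{0 + 7}{-6 - \left(5 + 5 y\right)}\right)^{2} = \left(2 + \frac{0 + 7}{-6 - -155}\right)^{2} = \left(2 + \frac{7}{-6 + \left(-5 + 160\right)}\right)^{2} = \left(2 + \frac{7}{-6 + 155}\right)^{2} = \left(2 + \frac{7}{149}\right)^{2} = \left(\frac{305}{149}\right)^{2} = \frac{93025}{22201}$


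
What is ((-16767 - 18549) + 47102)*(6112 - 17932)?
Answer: -139310520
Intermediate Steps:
((-16767 - 18549) + 47102)*(6112 - 17932) = (-35316 + 47102)*(-11820) = 11786*(-11820) = -139310520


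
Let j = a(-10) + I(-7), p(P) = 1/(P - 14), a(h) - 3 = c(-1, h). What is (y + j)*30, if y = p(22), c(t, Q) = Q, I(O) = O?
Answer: -1665/4 ≈ -416.25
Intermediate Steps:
a(h) = 3 + h
p(P) = 1/(-14 + P)
y = ⅛ (y = 1/(-14 + 22) = 1/8 = ⅛ ≈ 0.12500)
j = -14 (j = (3 - 10) - 7 = -7 - 7 = -14)
(y + j)*30 = (⅛ - 14)*30 = -111/8*30 = -1665/4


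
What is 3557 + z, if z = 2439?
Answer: 5996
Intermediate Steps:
3557 + z = 3557 + 2439 = 5996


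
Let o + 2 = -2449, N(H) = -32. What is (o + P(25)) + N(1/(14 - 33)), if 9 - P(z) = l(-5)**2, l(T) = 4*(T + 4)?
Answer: -2490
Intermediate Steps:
o = -2451 (o = -2 - 2449 = -2451)
l(T) = 16 + 4*T (l(T) = 4*(4 + T) = 16 + 4*T)
P(z) = -7 (P(z) = 9 - (16 + 4*(-5))**2 = 9 - (16 - 20)**2 = 9 - 1*(-4)**2 = 9 - 1*16 = 9 - 16 = -7)
(o + P(25)) + N(1/(14 - 33)) = (-2451 - 7) - 32 = -2458 - 32 = -2490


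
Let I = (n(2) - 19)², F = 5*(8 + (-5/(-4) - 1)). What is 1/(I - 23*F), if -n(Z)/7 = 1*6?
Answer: 4/11089 ≈ 0.00036072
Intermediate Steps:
n(Z) = -42 (n(Z) = -7*6 = -42)
F = 165/4 (F = 5*(8 + (-5*(-1)/4 - 1)) = 5*(8 + (-5*(-¼) - 1)) = 5*(8 + (5/4 - 1)) = 5*(8 + ¼) = 5*(33/4) = 165/4 ≈ 41.250)
I = 3721 (I = (-42 - 19)² = (-61)² = 3721)
1/(I - 23*F) = 1/(3721 - 23*165/4) = 1/(3721 - 3795/4) = 1/(11089/4) = 4/11089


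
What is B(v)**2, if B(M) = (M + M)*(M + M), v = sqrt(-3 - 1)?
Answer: 256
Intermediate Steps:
v = 2*I (v = sqrt(-4) = 2*I ≈ 2.0*I)
B(M) = 4*M**2 (B(M) = (2*M)*(2*M) = 4*M**2)
B(v)**2 = (4*(2*I)**2)**2 = (4*(-4))**2 = (-16)**2 = 256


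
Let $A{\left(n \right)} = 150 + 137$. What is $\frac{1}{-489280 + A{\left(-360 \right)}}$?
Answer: $- \frac{1}{488993} \approx -2.045 \cdot 10^{-6}$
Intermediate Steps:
$A{\left(n \right)} = 287$
$\frac{1}{-489280 + A{\left(-360 \right)}} = \frac{1}{-489280 + 287} = \frac{1}{-488993} = - \frac{1}{488993}$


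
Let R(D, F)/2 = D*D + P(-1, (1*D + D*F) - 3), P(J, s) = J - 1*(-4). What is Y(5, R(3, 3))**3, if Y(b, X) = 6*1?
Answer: 216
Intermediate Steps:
P(J, s) = 4 + J (P(J, s) = J + 4 = 4 + J)
R(D, F) = 6 + 2*D**2 (R(D, F) = 2*(D*D + (4 - 1)) = 2*(D**2 + 3) = 2*(3 + D**2) = 6 + 2*D**2)
Y(b, X) = 6
Y(5, R(3, 3))**3 = 6**3 = 216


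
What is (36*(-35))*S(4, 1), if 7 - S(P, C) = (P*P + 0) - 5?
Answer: 5040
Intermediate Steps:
S(P, C) = 12 - P² (S(P, C) = 7 - ((P*P + 0) - 5) = 7 - ((P² + 0) - 5) = 7 - (P² - 5) = 7 - (-5 + P²) = 7 + (5 - P²) = 12 - P²)
(36*(-35))*S(4, 1) = (36*(-35))*(12 - 1*4²) = -1260*(12 - 1*16) = -1260*(12 - 16) = -1260*(-4) = 5040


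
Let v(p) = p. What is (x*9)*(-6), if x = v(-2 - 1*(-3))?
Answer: -54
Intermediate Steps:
x = 1 (x = -2 - 1*(-3) = -2 + 3 = 1)
(x*9)*(-6) = (1*9)*(-6) = 9*(-6) = -54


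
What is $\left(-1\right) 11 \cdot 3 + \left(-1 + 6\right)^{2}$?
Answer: $-8$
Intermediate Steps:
$\left(-1\right) 11 \cdot 3 + \left(-1 + 6\right)^{2} = \left(-11\right) 3 + 5^{2} = -33 + 25 = -8$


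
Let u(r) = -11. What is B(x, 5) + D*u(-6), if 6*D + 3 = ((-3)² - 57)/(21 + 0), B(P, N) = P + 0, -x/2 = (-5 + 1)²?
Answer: -937/42 ≈ -22.310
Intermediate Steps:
x = -32 (x = -2*(-5 + 1)² = -2*(-4)² = -2*16 = -32)
B(P, N) = P
D = -37/42 (D = -½ + (((-3)² - 57)/(21 + 0))/6 = -½ + ((9 - 57)/21)/6 = -½ + (-48*1/21)/6 = -½ + (⅙)*(-16/7) = -½ - 8/21 = -37/42 ≈ -0.88095)
B(x, 5) + D*u(-6) = -32 - 37/42*(-11) = -32 + 407/42 = -937/42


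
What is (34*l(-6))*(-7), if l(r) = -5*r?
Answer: -7140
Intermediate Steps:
(34*l(-6))*(-7) = (34*(-5*(-6)))*(-7) = (34*30)*(-7) = 1020*(-7) = -7140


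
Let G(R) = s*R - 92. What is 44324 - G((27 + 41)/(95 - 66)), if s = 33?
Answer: 1285820/29 ≈ 44339.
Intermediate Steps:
G(R) = -92 + 33*R (G(R) = 33*R - 92 = -92 + 33*R)
44324 - G((27 + 41)/(95 - 66)) = 44324 - (-92 + 33*((27 + 41)/(95 - 66))) = 44324 - (-92 + 33*(68/29)) = 44324 - (-92 + 2244/29) = 44324 - 1*(-424/29) = 44324 + 424/29 = 1285820/29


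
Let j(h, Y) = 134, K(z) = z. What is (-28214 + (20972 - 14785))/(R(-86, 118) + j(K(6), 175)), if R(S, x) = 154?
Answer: -22027/288 ≈ -76.483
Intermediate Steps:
(-28214 + (20972 - 14785))/(R(-86, 118) + j(K(6), 175)) = (-28214 + (20972 - 14785))/(154 + 134) = (-28214 + 6187)/288 = -22027*1/288 = -22027/288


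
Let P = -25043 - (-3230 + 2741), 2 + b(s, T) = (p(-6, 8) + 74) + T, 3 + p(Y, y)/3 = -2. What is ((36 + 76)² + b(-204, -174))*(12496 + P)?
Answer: -149844766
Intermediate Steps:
p(Y, y) = -15 (p(Y, y) = -9 + 3*(-2) = -9 - 6 = -15)
b(s, T) = 57 + T (b(s, T) = -2 + ((-15 + 74) + T) = -2 + (59 + T) = 57 + T)
P = -24554 (P = -25043 - 1*(-489) = -25043 + 489 = -24554)
((36 + 76)² + b(-204, -174))*(12496 + P) = ((36 + 76)² + (57 - 174))*(12496 - 24554) = (112² - 117)*(-12058) = (12544 - 117)*(-12058) = 12427*(-12058) = -149844766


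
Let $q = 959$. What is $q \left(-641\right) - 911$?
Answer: $-615630$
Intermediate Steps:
$q \left(-641\right) - 911 = 959 \left(-641\right) - 911 = -614719 - 911 = -615630$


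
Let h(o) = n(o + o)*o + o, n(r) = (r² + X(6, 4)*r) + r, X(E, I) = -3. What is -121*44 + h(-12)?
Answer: -12824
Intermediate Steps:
n(r) = r² - 2*r (n(r) = (r² - 3*r) + r = r² - 2*r)
h(o) = o + 2*o²*(-2 + 2*o) (h(o) = ((o + o)*(-2 + (o + o)))*o + o = ((2*o)*(-2 + 2*o))*o + o = (2*o*(-2 + 2*o))*o + o = 2*o²*(-2 + 2*o) + o = o + 2*o²*(-2 + 2*o))
-121*44 + h(-12) = -121*44 - 12*(1 + 4*(-12)*(-1 - 12)) = -5324 - 12*(1 + 4*(-12)*(-13)) = -5324 - 12*(1 + 624) = -5324 - 12*625 = -5324 - 7500 = -12824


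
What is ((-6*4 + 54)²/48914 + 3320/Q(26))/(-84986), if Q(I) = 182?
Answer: -20319785/94571868391 ≈ -0.00021486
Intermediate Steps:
((-6*4 + 54)²/48914 + 3320/Q(26))/(-84986) = ((-6*4 + 54)²/48914 + 3320/182)/(-84986) = ((-24 + 54)²*(1/48914) + 3320*(1/182))*(-1/84986) = (30²*(1/48914) + 1660/91)*(-1/84986) = (900*(1/48914) + 1660/91)*(-1/84986) = (450/24457 + 1660/91)*(-1/84986) = (40639570/2225587)*(-1/84986) = -20319785/94571868391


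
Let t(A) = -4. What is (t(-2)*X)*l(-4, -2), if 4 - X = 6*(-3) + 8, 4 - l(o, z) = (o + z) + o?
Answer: -784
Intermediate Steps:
l(o, z) = 4 - z - 2*o (l(o, z) = 4 - ((o + z) + o) = 4 - (z + 2*o) = 4 + (-z - 2*o) = 4 - z - 2*o)
X = 14 (X = 4 - (6*(-3) + 8) = 4 - (-18 + 8) = 4 - 1*(-10) = 4 + 10 = 14)
(t(-2)*X)*l(-4, -2) = (-4*14)*(4 - 1*(-2) - 2*(-4)) = -56*(4 + 2 + 8) = -56*14 = -784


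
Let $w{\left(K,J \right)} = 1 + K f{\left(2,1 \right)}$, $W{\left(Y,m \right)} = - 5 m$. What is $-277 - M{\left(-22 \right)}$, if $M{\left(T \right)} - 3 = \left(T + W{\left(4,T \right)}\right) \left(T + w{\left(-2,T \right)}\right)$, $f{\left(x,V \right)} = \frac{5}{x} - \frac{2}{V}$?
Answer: $1656$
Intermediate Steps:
$f{\left(x,V \right)} = - \frac{2}{V} + \frac{5}{x}$
$w{\left(K,J \right)} = 1 + \frac{K}{2}$ ($w{\left(K,J \right)} = 1 + K \left(- \frac{2}{1} + \frac{5}{2}\right) = 1 + K \left(\left(-2\right) 1 + 5 \cdot \frac{1}{2}\right) = 1 + K \left(-2 + \frac{5}{2}\right) = 1 + K \frac{1}{2} = 1 + \frac{K}{2}$)
$M{\left(T \right)} = 3 - 4 T^{2}$ ($M{\left(T \right)} = 3 + \left(T - 5 T\right) \left(T + \left(1 + \frac{1}{2} \left(-2\right)\right)\right) = 3 + - 4 T \left(T + \left(1 - 1\right)\right) = 3 + - 4 T \left(T + 0\right) = 3 + - 4 T T = 3 - 4 T^{2}$)
$-277 - M{\left(-22 \right)} = -277 - \left(3 - 4 \left(-22\right)^{2}\right) = -277 - \left(3 - 1936\right) = -277 - -1933 = -277 + 1933 = 1656$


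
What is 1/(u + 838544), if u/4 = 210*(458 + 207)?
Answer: 1/1397144 ≈ 7.1575e-7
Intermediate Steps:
u = 558600 (u = 4*(210*(458 + 207)) = 4*(210*665) = 4*139650 = 558600)
1/(u + 838544) = 1/(558600 + 838544) = 1/1397144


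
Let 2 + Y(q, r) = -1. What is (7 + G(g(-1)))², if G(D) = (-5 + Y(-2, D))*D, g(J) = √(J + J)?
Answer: (7 - 8*I*√2)² ≈ -79.0 - 158.39*I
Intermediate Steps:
g(J) = √2*√J (g(J) = √(2*J) = √2*√J)
Y(q, r) = -3 (Y(q, r) = -2 - 1 = -3)
G(D) = -8*D (G(D) = (-5 - 3)*D = -8*D)
(7 + G(g(-1)))² = (7 - 8*√2*√(-1))² = (7 - 8*√2*I)² = (7 - 8*I*√2)²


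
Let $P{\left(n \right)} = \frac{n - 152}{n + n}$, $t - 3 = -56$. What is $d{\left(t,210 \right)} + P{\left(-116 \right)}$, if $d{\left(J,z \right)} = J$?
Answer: $- \frac{3007}{58} \approx -51.845$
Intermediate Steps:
$t = -53$ ($t = 3 - 56 = -53$)
$P{\left(n \right)} = \frac{-152 + n}{2 n}$
$d{\left(t,210 \right)} + P{\left(-116 \right)} = -53 + \frac{-152 - 116}{2 \left(-116\right)} = -53 + \frac{1}{2} \left(- \frac{1}{116}\right) \left(-268\right) = -53 + \frac{67}{58} = - \frac{3007}{58}$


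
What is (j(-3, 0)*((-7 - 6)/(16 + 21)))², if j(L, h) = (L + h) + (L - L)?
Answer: 1521/1369 ≈ 1.1110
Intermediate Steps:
j(L, h) = L + h (j(L, h) = (L + h) + 0 = L + h)
(j(-3, 0)*((-7 - 6)/(16 + 21)))² = ((-3 + 0)*((-7 - 6)/(16 + 21)))² = (-(-39)/37)² = (-3*(-13/37))² = (39/37)² = 1521/1369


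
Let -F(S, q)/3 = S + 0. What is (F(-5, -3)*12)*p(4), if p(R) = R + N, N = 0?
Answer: 720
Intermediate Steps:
F(S, q) = -3*S (F(S, q) = -3*(S + 0) = -3*S)
p(R) = R (p(R) = R + 0 = R)
(F(-5, -3)*12)*p(4) = (-3*(-5)*12)*4 = (15*12)*4 = 180*4 = 720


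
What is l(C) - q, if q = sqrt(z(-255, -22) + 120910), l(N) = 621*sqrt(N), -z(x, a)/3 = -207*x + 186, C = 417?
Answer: 621*sqrt(417) - I*sqrt(38003) ≈ 12681.0 - 194.94*I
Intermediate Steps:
z(x, a) = -558 + 621*x (z(x, a) = -3*(-207*x + 186) = -3*(186 - 207*x) = -558 + 621*x)
q = I*sqrt(38003) (q = sqrt((-558 + 621*(-255)) + 120910) = sqrt((-558 - 158355) + 120910) = sqrt(-158913 + 120910) = sqrt(-38003) = I*sqrt(38003) ≈ 194.94*I)
l(C) - q = 621*sqrt(417) - I*sqrt(38003)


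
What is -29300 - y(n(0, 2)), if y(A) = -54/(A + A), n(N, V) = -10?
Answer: -293027/10 ≈ -29303.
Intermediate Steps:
y(A) = -27/A (y(A) = -54*1/(2*A) = -27/A)
-29300 - y(n(0, 2)) = -29300 - (-27)/(-10) = -29300 - (-27)*(-1)/10 = -29300 - 1*27/10 = -29300 - 27/10 = -293027/10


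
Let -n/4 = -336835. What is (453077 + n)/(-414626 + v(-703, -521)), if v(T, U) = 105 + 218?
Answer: -600139/138101 ≈ -4.3456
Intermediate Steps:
v(T, U) = 323
n = 1347340 (n = -4*(-336835) = 1347340)
(453077 + n)/(-414626 + v(-703, -521)) = (453077 + 1347340)/(-414626 + 323) = 1800417/(-414303) = 1800417*(-1/414303) = -600139/138101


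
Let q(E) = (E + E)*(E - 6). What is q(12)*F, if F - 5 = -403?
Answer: -57312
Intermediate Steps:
F = -398 (F = 5 - 403 = -398)
q(E) = 2*E*(-6 + E) (q(E) = (2*E)*(-6 + E) = 2*E*(-6 + E))
q(12)*F = (2*12*(-6 + 12))*(-398) = (2*12*6)*(-398) = 144*(-398) = -57312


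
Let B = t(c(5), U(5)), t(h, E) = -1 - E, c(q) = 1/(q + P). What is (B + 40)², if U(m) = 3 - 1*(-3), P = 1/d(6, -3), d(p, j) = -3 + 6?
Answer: 1089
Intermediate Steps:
d(p, j) = 3
P = ⅓ (P = 1/3 = ⅓ ≈ 0.33333)
U(m) = 6 (U(m) = 3 + 3 = 6)
c(q) = 1/(⅓ + q) (c(q) = 1/(q + ⅓) = 1/(⅓ + q))
B = -7 (B = -1 - 1*6 = -1 - 6 = -7)
(B + 40)² = (-7 + 40)² = 33² = 1089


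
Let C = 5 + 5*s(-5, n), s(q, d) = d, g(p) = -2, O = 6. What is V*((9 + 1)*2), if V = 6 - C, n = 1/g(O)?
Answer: 70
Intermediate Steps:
n = -1/2 (n = 1/(-2) = -1/2 ≈ -0.50000)
C = 5/2 (C = 5 + 5*(-1/2) = 5 - 5/2 = 5/2 ≈ 2.5000)
V = 7/2 (V = 6 - 1*5/2 = 6 - 5/2 = 7/2 ≈ 3.5000)
V*((9 + 1)*2) = 7*((9 + 1)*2)/2 = 7*(10*2)/2 = (7/2)*20 = 70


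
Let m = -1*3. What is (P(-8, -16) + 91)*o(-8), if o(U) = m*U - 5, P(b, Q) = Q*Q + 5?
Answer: 6688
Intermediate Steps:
m = -3
P(b, Q) = 5 + Q² (P(b, Q) = Q² + 5 = 5 + Q²)
o(U) = -5 - 3*U (o(U) = -3*U - 5 = -5 - 3*U)
(P(-8, -16) + 91)*o(-8) = ((5 + (-16)²) + 91)*(-5 - 3*(-8)) = ((5 + 256) + 91)*(-5 + 24) = (261 + 91)*19 = 352*19 = 6688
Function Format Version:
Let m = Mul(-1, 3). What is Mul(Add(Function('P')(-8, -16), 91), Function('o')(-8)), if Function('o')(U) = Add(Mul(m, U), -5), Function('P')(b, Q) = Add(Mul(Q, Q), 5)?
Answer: 6688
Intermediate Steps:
m = -3
Function('P')(b, Q) = Add(5, Pow(Q, 2)) (Function('P')(b, Q) = Add(Pow(Q, 2), 5) = Add(5, Pow(Q, 2)))
Function('o')(U) = Add(-5, Mul(-3, U)) (Function('o')(U) = Add(Mul(-3, U), -5) = Add(-5, Mul(-3, U)))
Mul(Add(Function('P')(-8, -16), 91), Function('o')(-8)) = Mul(Add(Add(5, Pow(-16, 2)), 91), Add(-5, Mul(-3, -8))) = Mul(Add(Add(5, 256), 91), Add(-5, 24)) = Mul(Add(261, 91), 19) = Mul(352, 19) = 6688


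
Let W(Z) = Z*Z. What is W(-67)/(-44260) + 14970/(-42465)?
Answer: -56879839/125300060 ≈ -0.45395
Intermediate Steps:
W(Z) = Z**2
W(-67)/(-44260) + 14970/(-42465) = (-67)**2/(-44260) + 14970/(-42465) = 4489*(-1/44260) + 14970*(-1/42465) = -4489/44260 - 998/2831 = -56879839/125300060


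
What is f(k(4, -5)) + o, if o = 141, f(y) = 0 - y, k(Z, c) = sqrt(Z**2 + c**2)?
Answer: 141 - sqrt(41) ≈ 134.60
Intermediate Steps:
f(y) = -y
f(k(4, -5)) + o = -sqrt(4**2 + (-5)**2) + 141 = -sqrt(16 + 25) + 141 = -sqrt(41) + 141 = 141 - sqrt(41)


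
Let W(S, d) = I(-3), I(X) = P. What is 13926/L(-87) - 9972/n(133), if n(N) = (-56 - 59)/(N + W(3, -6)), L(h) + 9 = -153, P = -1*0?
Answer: 35542537/3105 ≈ 11447.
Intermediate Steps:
P = 0
I(X) = 0
L(h) = -162 (L(h) = -9 - 153 = -162)
W(S, d) = 0
n(N) = -115/N (n(N) = (-56 - 59)/(N + 0) = -115/N)
13926/L(-87) - 9972/n(133) = 13926/(-162) - 9972/((-115/133)) = 13926*(-1/162) - 9972/((-115*1/133)) = -2321/27 - 9972/(-115/133) = -2321/27 - 9972*(-133/115) = -2321/27 + 1326276/115 = 35542537/3105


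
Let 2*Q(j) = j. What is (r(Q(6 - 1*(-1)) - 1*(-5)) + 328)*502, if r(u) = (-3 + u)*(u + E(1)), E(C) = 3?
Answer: 392815/2 ≈ 1.9641e+5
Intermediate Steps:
Q(j) = j/2
r(u) = (-3 + u)*(3 + u) (r(u) = (-3 + u)*(u + 3) = (-3 + u)*(3 + u))
(r(Q(6 - 1*(-1)) - 1*(-5)) + 328)*502 = ((-9 + ((6 - 1*(-1))/2 - 1*(-5))²) + 328)*502 = ((-9 + ((6 + 1)/2 + 5)²) + 328)*502 = ((-9 + ((½)*7 + 5)²) + 328)*502 = ((-9 + (7/2 + 5)²) + 328)*502 = ((-9 + (17/2)²) + 328)*502 = ((-9 + 289/4) + 328)*502 = (253/4 + 328)*502 = (1565/4)*502 = 392815/2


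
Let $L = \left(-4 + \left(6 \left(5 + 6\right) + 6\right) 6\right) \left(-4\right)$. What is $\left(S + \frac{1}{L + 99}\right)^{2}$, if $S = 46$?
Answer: $\frac{5505194809}{2601769} \approx 2115.9$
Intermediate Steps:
$L = -1712$ ($L = \left(-4 + \left(6 \cdot 11 + 6\right) 6\right) \left(-4\right) = \left(-4 + \left(66 + 6\right) 6\right) \left(-4\right) = \left(-4 + 72 \cdot 6\right) \left(-4\right) = \left(-4 + 432\right) \left(-4\right) = 428 \left(-4\right) = -1712$)
$\left(S + \frac{1}{L + 99}\right)^{2} = \left(46 + \frac{1}{-1712 + 99}\right)^{2} = \left(46 + \frac{1}{-1613}\right)^{2} = \left(46 - \frac{1}{1613}\right)^{2} = \left(\frac{74197}{1613}\right)^{2} = \frac{5505194809}{2601769}$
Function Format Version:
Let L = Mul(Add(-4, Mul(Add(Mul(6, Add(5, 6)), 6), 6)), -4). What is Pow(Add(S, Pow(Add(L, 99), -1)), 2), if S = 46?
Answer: Rational(5505194809, 2601769) ≈ 2115.9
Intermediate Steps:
L = -1712 (L = Mul(Add(-4, Mul(Add(Mul(6, 11), 6), 6)), -4) = Mul(Add(-4, Mul(Add(66, 6), 6)), -4) = Mul(Add(-4, Mul(72, 6)), -4) = Mul(Add(-4, 432), -4) = Mul(428, -4) = -1712)
Pow(Add(S, Pow(Add(L, 99), -1)), 2) = Pow(Add(46, Pow(Add(-1712, 99), -1)), 2) = Pow(Add(46, Pow(-1613, -1)), 2) = Pow(Add(46, Rational(-1, 1613)), 2) = Pow(Rational(74197, 1613), 2) = Rational(5505194809, 2601769)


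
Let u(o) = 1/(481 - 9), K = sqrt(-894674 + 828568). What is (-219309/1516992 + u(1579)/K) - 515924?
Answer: -260884266639/505664 - I*sqrt(66106)/31202032 ≈ -5.1592e+5 - 8.2402e-6*I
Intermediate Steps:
K = I*sqrt(66106) (K = sqrt(-66106) = I*sqrt(66106) ≈ 257.11*I)
u(o) = 1/472
(-219309/1516992 + u(1579)/K) - 515924 = (-219309/1516992 + 1/(472*((I*sqrt(66106))))) - 515924 = (-219309*1/1516992 + (-I*sqrt(66106)/66106)/472) - 515924 = (-73103/505664 - I*sqrt(66106)/31202032) - 515924 = -260884266639/505664 - I*sqrt(66106)/31202032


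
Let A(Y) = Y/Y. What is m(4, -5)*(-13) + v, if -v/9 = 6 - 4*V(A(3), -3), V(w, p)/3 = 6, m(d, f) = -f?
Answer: 529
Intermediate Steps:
A(Y) = 1
V(w, p) = 18 (V(w, p) = 3*6 = 18)
v = 594 (v = -9*(6 - 4*18) = -9*(6 - 72) = -9*(-66) = 594)
m(4, -5)*(-13) + v = -1*(-5)*(-13) + 594 = 5*(-13) + 594 = -65 + 594 = 529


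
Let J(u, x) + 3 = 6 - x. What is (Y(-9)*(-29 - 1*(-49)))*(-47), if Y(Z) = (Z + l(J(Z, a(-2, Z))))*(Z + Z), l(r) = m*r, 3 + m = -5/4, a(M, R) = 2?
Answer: -224190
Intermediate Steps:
J(u, x) = 3 - x (J(u, x) = -3 + (6 - x) = 3 - x)
m = -17/4 (m = -3 - 5/4 = -17/4 ≈ -4.2500)
l(r) = -17*r/4
Y(Z) = 2*Z*(-17/4 + Z) (Y(Z) = (Z - 17*(3 - 1*2)/4)*(Z + Z) = (Z - 17*(3 - 2)/4)*(2*Z) = (Z - 17/4*1)*(2*Z) = (Z - 17/4)*(2*Z) = (-17/4 + Z)*(2*Z) = 2*Z*(-17/4 + Z))
(Y(-9)*(-29 - 1*(-49)))*(-47) = (((1/2)*(-9)*(-17 + 4*(-9)))*(-29 - 1*(-49)))*(-47) = (((1/2)*(-9)*(-17 - 36))*(-29 + 49))*(-47) = (((1/2)*(-9)*(-53))*20)*(-47) = ((477/2)*20)*(-47) = 4770*(-47) = -224190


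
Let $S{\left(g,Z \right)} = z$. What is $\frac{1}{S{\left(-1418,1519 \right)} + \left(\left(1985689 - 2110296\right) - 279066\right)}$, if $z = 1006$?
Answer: $- \frac{1}{402667} \approx -2.4834 \cdot 10^{-6}$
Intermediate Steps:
$S{\left(g,Z \right)} = 1006$
$\frac{1}{S{\left(-1418,1519 \right)} + \left(\left(1985689 - 2110296\right) - 279066\right)} = \frac{1}{1006 + \left(\left(1985689 - 2110296\right) - 279066\right)} = \frac{1}{1006 - 403673} = \frac{1}{-402667} = - \frac{1}{402667}$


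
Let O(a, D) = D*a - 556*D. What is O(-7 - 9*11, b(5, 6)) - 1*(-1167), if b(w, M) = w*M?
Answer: -18693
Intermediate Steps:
b(w, M) = M*w
O(a, D) = -556*D + D*a
O(-7 - 9*11, b(5, 6)) - 1*(-1167) = (6*5)*(-556 + (-7 - 9*11)) - 1*(-1167) = 30*(-556 + (-7 - 99)) + 1167 = 30*(-556 - 106) + 1167 = 30*(-662) + 1167 = -19860 + 1167 = -18693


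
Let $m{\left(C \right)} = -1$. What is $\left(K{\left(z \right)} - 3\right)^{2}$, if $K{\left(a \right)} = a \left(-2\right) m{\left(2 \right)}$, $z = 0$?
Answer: $9$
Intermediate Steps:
$K{\left(a \right)} = 2 a$ ($K{\left(a \right)} = a \left(-2\right) \left(-1\right) = - 2 a \left(-1\right) = 2 a$)
$\left(K{\left(z \right)} - 3\right)^{2} = \left(2 \cdot 0 - 3\right)^{2} = \left(0 - 3\right)^{2} = \left(-3\right)^{2} = 9$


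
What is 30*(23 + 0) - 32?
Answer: 658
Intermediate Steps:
30*(23 + 0) - 32 = 30*23 - 32 = 690 - 32 = 658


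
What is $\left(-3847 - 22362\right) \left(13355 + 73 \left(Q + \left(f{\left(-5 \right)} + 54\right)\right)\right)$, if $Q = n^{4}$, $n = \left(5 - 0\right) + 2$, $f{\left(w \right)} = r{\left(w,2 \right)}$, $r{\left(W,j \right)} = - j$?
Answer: $-5043240616$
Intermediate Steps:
$f{\left(w \right)} = -2$ ($f{\left(w \right)} = \left(-1\right) 2 = -2$)
$n = 7$ ($n = \left(5 + 0\right) + 2 = 5 + 2 = 7$)
$Q = 2401$ ($Q = 7^{4} = 2401$)
$\left(-3847 - 22362\right) \left(13355 + 73 \left(Q + \left(f{\left(-5 \right)} + 54\right)\right)\right) = \left(-3847 - 22362\right) \left(13355 + 73 \left(2401 + \left(-2 + 54\right)\right)\right) = - 26209 \left(13355 + 73 \left(2401 + 52\right)\right) = - 26209 \left(13355 + 73 \cdot 2453\right) = - 26209 \left(13355 + 179069\right) = \left(-26209\right) 192424 = -5043240616$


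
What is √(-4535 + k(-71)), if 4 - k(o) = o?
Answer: 2*I*√1115 ≈ 66.783*I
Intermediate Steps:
k(o) = 4 - o
√(-4535 + k(-71)) = √(-4535 + (4 - 1*(-71))) = √(-4535 + (4 + 71)) = √(-4535 + 75) = √(-4460) = 2*I*√1115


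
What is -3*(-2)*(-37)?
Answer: -222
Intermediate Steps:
-3*(-2)*(-37) = 6*(-37) = -222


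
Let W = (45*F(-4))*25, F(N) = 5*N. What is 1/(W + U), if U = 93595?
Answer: 1/71095 ≈ 1.4066e-5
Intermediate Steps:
W = -22500 (W = (45*(5*(-4)))*25 = (45*(-20))*25 = -900*25 = -22500)
1/(W + U) = 1/(-22500 + 93595) = 1/71095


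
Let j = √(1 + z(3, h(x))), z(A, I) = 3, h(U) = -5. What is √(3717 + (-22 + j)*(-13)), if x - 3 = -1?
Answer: √3977 ≈ 63.063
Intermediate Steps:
x = 2 (x = 3 - 1 = 2)
j = 2 (j = √(1 + 3) = √4 = 2)
√(3717 + (-22 + j)*(-13)) = √(3717 + (-22 + 2)*(-13)) = √(3717 - 20*(-13)) = √(3717 + 260) = √3977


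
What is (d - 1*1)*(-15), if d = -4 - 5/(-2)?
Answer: 75/2 ≈ 37.500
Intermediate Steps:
d = -3/2 (d = -4 - ½*(-5) = -4 + 5/2 = -3/2 ≈ -1.5000)
(d - 1*1)*(-15) = (-3/2 - 1*1)*(-15) = (-3/2 - 1)*(-15) = -5/2*(-15) = 75/2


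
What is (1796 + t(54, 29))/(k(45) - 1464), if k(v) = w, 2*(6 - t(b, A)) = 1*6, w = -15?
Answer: -1799/1479 ≈ -1.2164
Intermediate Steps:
t(b, A) = 3 (t(b, A) = 6 - 6/2 = 6 - ½*6 = 6 - 3 = 3)
k(v) = -15
(1796 + t(54, 29))/(k(45) - 1464) = (1796 + 3)/(-15 - 1464) = 1799/(-1479) = 1799*(-1/1479) = -1799/1479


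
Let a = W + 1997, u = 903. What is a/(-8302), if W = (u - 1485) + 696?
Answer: -2111/8302 ≈ -0.25428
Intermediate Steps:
W = 114 (W = (903 - 1485) + 696 = -582 + 696 = 114)
a = 2111 (a = 114 + 1997 = 2111)
a/(-8302) = 2111/(-8302) = 2111*(-1/8302) = -2111/8302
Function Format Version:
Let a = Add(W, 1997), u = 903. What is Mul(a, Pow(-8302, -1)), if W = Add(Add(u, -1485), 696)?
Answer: Rational(-2111, 8302) ≈ -0.25428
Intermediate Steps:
W = 114 (W = Add(Add(903, -1485), 696) = Add(-582, 696) = 114)
a = 2111 (a = Add(114, 1997) = 2111)
Mul(a, Pow(-8302, -1)) = Mul(2111, Pow(-8302, -1)) = Mul(2111, Rational(-1, 8302)) = Rational(-2111, 8302)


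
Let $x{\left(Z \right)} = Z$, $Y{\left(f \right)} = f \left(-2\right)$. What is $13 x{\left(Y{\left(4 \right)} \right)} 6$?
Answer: $-624$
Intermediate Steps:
$Y{\left(f \right)} = - 2 f$
$13 x{\left(Y{\left(4 \right)} \right)} 6 = 13 \left(\left(-2\right) 4\right) 6 = 13 \left(-8\right) 6 = \left(-104\right) 6 = -624$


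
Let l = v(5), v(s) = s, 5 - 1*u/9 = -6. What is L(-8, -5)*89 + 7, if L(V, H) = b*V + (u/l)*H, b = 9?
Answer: -15212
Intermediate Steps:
u = 99 (u = 45 - 9*(-6) = 45 + 54 = 99)
l = 5
L(V, H) = 9*V + 99*H/5 (L(V, H) = 9*V + (99/5)*H = 9*V + (99*(⅕))*H = 9*V + 99*H/5)
L(-8, -5)*89 + 7 = (9*(-8) + (99/5)*(-5))*89 + 7 = (-72 - 99)*89 + 7 = -171*89 + 7 = -15219 + 7 = -15212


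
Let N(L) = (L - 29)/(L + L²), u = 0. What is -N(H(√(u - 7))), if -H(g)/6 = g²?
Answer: -13/1806 ≈ -0.0071982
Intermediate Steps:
H(g) = -6*g²
N(L) = (-29 + L)/(L + L²)
-N(H(√(u - 7))) = -(-29 - 6*(√(0 - 7))²)/(((-6*(√(0 - 7))²))*(1 - 6*(√(0 - 7))²)) = -(-29 - 6*(√(-7))²)/(((-6*(√(-7))²))*(1 - 6*(√(-7))²)) = -(-29 - 6*(I*√7)²)/(((-6*(I*√7)²))*(1 - 6*(I*√7)²)) = -(-29 - 6*(-7))/(((-6*(-7)))*(1 - 6*(-7))) = -(-29 + 42)/(42*(1 + 42)) = -13/(42*43) = -1*13/1806 = -13/1806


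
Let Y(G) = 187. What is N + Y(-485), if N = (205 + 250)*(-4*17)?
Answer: -30753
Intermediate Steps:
N = -30940 (N = 455*(-68) = -30940)
N + Y(-485) = -30940 + 187 = -30753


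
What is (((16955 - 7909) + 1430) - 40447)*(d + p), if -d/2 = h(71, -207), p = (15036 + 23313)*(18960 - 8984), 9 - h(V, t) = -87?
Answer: -11465988446472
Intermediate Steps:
h(V, t) = 96 (h(V, t) = 9 - 1*(-87) = 9 + 87 = 96)
p = 382569624 (p = 38349*9976 = 382569624)
d = -192 (d = -2*96 = -192)
(((16955 - 7909) + 1430) - 40447)*(d + p) = (((16955 - 7909) + 1430) - 40447)*(-192 + 382569624) = ((9046 + 1430) - 40447)*382569432 = (10476 - 40447)*382569432 = -29971*382569432 = -11465988446472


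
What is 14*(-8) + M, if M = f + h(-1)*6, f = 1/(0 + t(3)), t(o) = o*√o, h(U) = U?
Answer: -118 + √3/9 ≈ -117.81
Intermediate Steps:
t(o) = o^(3/2)
f = √3/9 (f = 1/(0 + 3^(3/2)) = 1/(0 + 3*√3) = 1/(3*√3) = √3/9 ≈ 0.19245)
M = -6 + √3/9 (M = √3/9 - 1*6 = √3/9 - 6 = -6 + √3/9 ≈ -5.8075)
14*(-8) + M = 14*(-8) + (-6 + √3/9) = -112 + (-6 + √3/9) = -118 + √3/9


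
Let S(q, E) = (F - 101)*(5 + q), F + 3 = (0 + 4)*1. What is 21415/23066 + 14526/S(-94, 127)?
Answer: 65706277/25660925 ≈ 2.5606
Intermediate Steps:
F = 1 (F = -3 + (0 + 4)*1 = -3 + 4*1 = -3 + 4 = 1)
S(q, E) = -500 - 100*q (S(q, E) = (1 - 101)*(5 + q) = -100*(5 + q) = -500 - 100*q)
21415/23066 + 14526/S(-94, 127) = 21415/23066 + 14526/(-500 - 100*(-94)) = 21415*(1/23066) + 14526/(-500 + 9400) = 21415/23066 + 14526/8900 = 21415/23066 + 14526*(1/8900) = 21415/23066 + 7263/4450 = 65706277/25660925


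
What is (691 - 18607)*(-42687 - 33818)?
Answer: 1370663580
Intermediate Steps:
(691 - 18607)*(-42687 - 33818) = -17916*(-76505) = 1370663580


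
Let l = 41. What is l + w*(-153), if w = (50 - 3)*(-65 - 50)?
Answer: 827006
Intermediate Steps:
w = -5405 (w = 47*(-115) = -5405)
l + w*(-153) = 41 - 5405*(-153) = 41 + 826965 = 827006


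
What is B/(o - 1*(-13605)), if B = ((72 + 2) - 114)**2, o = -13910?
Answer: -320/61 ≈ -5.2459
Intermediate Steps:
B = 1600 (B = (74 - 114)**2 = (-40)**2 = 1600)
B/(o - 1*(-13605)) = 1600/(-13910 - 1*(-13605)) = 1600/(-13910 + 13605) = 1600/(-305) = 1600*(-1/305) = -320/61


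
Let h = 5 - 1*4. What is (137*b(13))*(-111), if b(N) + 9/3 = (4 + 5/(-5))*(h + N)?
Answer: -593073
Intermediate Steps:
h = 1 (h = 5 - 4 = 1)
b(N) = 3*N (b(N) = -3 + (4 + 5/(-5))*(1 + N) = -3 + (4 + 5*(-1/5))*(1 + N) = -3 + (4 - 1)*(1 + N) = -3 + 3*(1 + N) = -3 + (3 + 3*N) = 3*N)
(137*b(13))*(-111) = (137*(3*13))*(-111) = (137*39)*(-111) = 5343*(-111) = -593073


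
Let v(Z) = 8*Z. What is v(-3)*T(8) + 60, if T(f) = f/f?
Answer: 36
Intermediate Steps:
T(f) = 1
v(-3)*T(8) + 60 = (8*(-3))*1 + 60 = -24*1 + 60 = -24 + 60 = 36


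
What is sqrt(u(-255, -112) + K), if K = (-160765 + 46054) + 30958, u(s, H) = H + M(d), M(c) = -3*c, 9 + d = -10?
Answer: 12*I*sqrt(582) ≈ 289.5*I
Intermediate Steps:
d = -19 (d = -9 - 10 = -19)
u(s, H) = 57 + H (u(s, H) = H - 3*(-19) = H + 57 = 57 + H)
K = -83753 (K = -114711 + 30958 = -83753)
sqrt(u(-255, -112) + K) = sqrt((57 - 112) - 83753) = sqrt(-55 - 83753) = sqrt(-83808) = 12*I*sqrt(582)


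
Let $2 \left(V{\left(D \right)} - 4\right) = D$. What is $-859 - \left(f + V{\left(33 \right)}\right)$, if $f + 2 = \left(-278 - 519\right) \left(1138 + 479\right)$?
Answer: $\frac{2575743}{2} \approx 1.2879 \cdot 10^{6}$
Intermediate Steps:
$V{\left(D \right)} = 4 + \frac{D}{2}$
$f = -1288751$ ($f = -2 + \left(-278 - 519\right) \left(1138 + 479\right) = -2 - 1288749 = -1288751$)
$-859 - \left(f + V{\left(33 \right)}\right) = -859 - \left(-1288751 + \left(4 + \frac{1}{2} \cdot 33\right)\right) = -859 - \left(-1288751 + \left(4 + \frac{33}{2}\right)\right) = -859 - \left(-1288751 + \frac{41}{2}\right) = -859 - - \frac{2577461}{2} = -859 + \frac{2577461}{2} = \frac{2575743}{2}$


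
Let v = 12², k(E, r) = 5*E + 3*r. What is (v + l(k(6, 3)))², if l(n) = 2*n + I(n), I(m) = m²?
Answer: 3038049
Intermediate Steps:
k(E, r) = 3*r + 5*E
l(n) = n² + 2*n (l(n) = 2*n + n² = n² + 2*n)
v = 144
(v + l(k(6, 3)))² = (144 + (3*3 + 5*6)*(2 + (3*3 + 5*6)))² = (144 + (9 + 30)*(2 + (9 + 30)))² = (144 + 39*(2 + 39))² = (144 + 39*41)² = (144 + 1599)² = 1743² = 3038049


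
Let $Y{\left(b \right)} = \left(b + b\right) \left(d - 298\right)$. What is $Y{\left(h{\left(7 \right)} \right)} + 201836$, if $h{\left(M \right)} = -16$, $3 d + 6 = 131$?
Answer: $\frac{630116}{3} \approx 2.1004 \cdot 10^{5}$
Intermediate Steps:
$d = \frac{125}{3}$ ($d = -2 + \frac{1}{3} \cdot 131 = -2 + \frac{131}{3} = \frac{125}{3} \approx 41.667$)
$Y{\left(b \right)} = - \frac{1538 b}{3}$ ($Y{\left(b \right)} = \left(b + b\right) \left(\frac{125}{3} - 298\right) = 2 b \left(- \frac{769}{3}\right) = - \frac{1538 b}{3}$)
$Y{\left(h{\left(7 \right)} \right)} + 201836 = \left(- \frac{1538}{3}\right) \left(-16\right) + 201836 = \frac{24608}{3} + 201836 = \frac{630116}{3}$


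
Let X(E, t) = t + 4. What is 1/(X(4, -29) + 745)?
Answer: 1/720 ≈ 0.0013889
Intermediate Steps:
X(E, t) = 4 + t
1/(X(4, -29) + 745) = 1/((4 - 29) + 745) = 1/(-25 + 745) = 1/720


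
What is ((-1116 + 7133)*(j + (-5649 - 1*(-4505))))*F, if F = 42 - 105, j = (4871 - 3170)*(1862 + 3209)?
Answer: -3269345981517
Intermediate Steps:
j = 8625771 (j = 1701*5071 = 8625771)
F = -63
((-1116 + 7133)*(j + (-5649 - 1*(-4505))))*F = ((-1116 + 7133)*(8625771 + (-5649 - 1*(-4505))))*(-63) = (6017*(8625771 + (-5649 + 4505)))*(-63) = (6017*(8625771 - 1144))*(-63) = (6017*8624627)*(-63) = 51894380659*(-63) = -3269345981517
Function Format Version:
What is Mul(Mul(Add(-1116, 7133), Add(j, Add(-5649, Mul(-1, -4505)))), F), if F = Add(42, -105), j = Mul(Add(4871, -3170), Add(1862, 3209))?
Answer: -3269345981517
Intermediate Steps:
j = 8625771 (j = Mul(1701, 5071) = 8625771)
F = -63
Mul(Mul(Add(-1116, 7133), Add(j, Add(-5649, Mul(-1, -4505)))), F) = Mul(Mul(Add(-1116, 7133), Add(8625771, Add(-5649, Mul(-1, -4505)))), -63) = Mul(Mul(6017, Add(8625771, Add(-5649, 4505))), -63) = Mul(Mul(6017, Add(8625771, -1144)), -63) = Mul(Mul(6017, 8624627), -63) = Mul(51894380659, -63) = -3269345981517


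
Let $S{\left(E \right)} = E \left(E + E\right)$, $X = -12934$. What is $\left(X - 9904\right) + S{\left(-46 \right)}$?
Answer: $-18606$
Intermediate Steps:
$S{\left(E \right)} = 2 E^{2}$ ($S{\left(E \right)} = E 2 E = 2 E^{2}$)
$\left(X - 9904\right) + S{\left(-46 \right)} = \left(-12934 - 9904\right) + 2 \left(-46\right)^{2} = \left(-12934 - 9904\right) + 2 \cdot 2116 = -22838 + 4232 = -18606$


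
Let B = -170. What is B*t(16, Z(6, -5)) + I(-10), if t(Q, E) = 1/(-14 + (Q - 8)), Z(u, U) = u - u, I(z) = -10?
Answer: 55/3 ≈ 18.333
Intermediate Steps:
Z(u, U) = 0
t(Q, E) = 1/(-22 + Q) (t(Q, E) = 1/(-14 + (-8 + Q)) = 1/(-22 + Q))
B*t(16, Z(6, -5)) + I(-10) = -170/(-22 + 16) - 10 = -170/(-6) - 10 = -170*(-⅙) - 10 = 85/3 - 10 = 55/3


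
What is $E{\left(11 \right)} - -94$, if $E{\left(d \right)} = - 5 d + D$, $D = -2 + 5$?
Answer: $42$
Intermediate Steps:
$D = 3$
$E{\left(d \right)} = 3 - 5 d$ ($E{\left(d \right)} = - 5 d + 3 = 3 - 5 d$)
$E{\left(11 \right)} - -94 = \left(3 - 55\right) - -94 = \left(3 - 55\right) + 94 = -52 + 94 = 42$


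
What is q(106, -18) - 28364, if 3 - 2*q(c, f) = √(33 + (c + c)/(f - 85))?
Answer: -56725/2 - √328261/206 ≈ -28365.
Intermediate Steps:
q(c, f) = 3/2 - √(33 + 2*c/(-85 + f))/2 (q(c, f) = 3/2 - √(33 + (c + c)/(f - 85))/2 = 3/2 - √(33 + (2*c)/(-85 + f))/2 = 3/2 - √(33 + 2*c/(-85 + f))/2)
q(106, -18) - 28364 = (3/2 - √3187*√(-1/(-85 - 18))/2) - 28364 = (3/2 - √3187*√(-1/(-103))/2) - 28364 = (3/2 - √328261/103/2) - 28364 = (3/2 - √328261/206) - 28364 = -56725/2 - √328261/206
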